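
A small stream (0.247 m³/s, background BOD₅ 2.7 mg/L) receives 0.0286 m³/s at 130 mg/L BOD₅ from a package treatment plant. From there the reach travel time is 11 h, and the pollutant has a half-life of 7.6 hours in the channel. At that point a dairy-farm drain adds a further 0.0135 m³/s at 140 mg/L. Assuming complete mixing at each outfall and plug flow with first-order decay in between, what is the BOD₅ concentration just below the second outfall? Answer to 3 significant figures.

12.1 mg/L

Mixed concentration C = ΣQC/ΣQ = (0.2470·2.700 + 0.02860·130.0) / 0.2756 = 4.385/0.2756 = 15.91 mg/L; combined flow 0.2756 m³/s.
Half-life 7.6 h → k = ln 2 / 7.6 = 0.09120 h⁻¹ = 2.189 d⁻¹.
First-order decay: C = 15.91·exp(−k·t) = 15.91·0.3667 = 5.834 mg/L.
At the second outfall, C = (0.2756·5.834 + 0.01350·140.0) / (0.2756 + 0.01350) = 12.10 mg/L.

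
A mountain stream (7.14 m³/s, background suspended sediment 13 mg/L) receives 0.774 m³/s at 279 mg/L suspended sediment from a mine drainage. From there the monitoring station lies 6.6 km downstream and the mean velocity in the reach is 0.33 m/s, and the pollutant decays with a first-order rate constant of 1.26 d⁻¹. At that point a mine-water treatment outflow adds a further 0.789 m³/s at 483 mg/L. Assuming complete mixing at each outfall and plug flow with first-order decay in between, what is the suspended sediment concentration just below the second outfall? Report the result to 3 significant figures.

70.3 mg/L

Mass balance: C = (7.140·13.00 + 0.7740·279.0) / 7.914 = 308.8/7.914 = 39.02 mg/L; combined flow 7.914 m³/s.
Travel time t = 6.6·1000 / 0.33 = 20000 s = 5.556 h.
After decay, C = 39.02 × e^(−kt) = 39.02 × 0.7470 = 29.15 mg/L.
Second outfall: C = (7.914·29.15 + 0.7890·483.0)/8.703 = 70.29 mg/L.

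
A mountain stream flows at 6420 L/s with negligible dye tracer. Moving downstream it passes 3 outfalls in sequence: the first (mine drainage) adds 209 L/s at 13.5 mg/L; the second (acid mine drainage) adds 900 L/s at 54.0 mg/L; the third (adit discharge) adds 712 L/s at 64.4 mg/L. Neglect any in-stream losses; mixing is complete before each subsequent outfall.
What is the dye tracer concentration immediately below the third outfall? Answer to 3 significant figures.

11.8 mg/L

Below outfall 1: Q → 6629 L/s, C = (6420·0 + 209.0·13.50)/6629 = 0.4256 mg/L.
Below outfall 2: Q → 7529 L/s, C = (6629·0.4256 + 900.0·54.00)/7529 = 6.830 mg/L.
Below outfall 3: Q → 8241 L/s, C = (7529·6.830 + 712.0·64.40)/8241 = 11.80 mg/L.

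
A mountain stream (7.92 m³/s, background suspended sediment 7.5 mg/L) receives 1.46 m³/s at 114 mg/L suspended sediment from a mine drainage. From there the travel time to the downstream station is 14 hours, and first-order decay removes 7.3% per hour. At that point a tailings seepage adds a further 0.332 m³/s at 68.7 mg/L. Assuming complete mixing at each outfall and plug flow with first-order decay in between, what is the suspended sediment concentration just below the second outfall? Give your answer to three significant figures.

Conservation of mass: C = (7.920·7.500 + 1.460·114.0) / 9.380 = 225.8/9.380 = 24.08 mg/L; combined flow 9.380 m³/s.
7.3%/h lost → k = −ln(1 − 0.073) = 0.07580 h⁻¹.
After decay, C = 24.08 × e^(−kt) = 24.08 × 0.3460 = 8.331 mg/L.
Second outfall: C = (9.380·8.331 + 0.3320·68.70)/9.712 = 10.40 mg/L.

10.4 mg/L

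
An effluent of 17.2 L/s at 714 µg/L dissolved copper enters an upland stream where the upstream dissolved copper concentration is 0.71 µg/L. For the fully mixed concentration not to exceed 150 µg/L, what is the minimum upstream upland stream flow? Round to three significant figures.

65.0 L/s

Set C_mix = 150: (Q·0.7100 + 17.20·714.0) / (Q + 17.20) = 150
→ Q = 17.20·(714.0 − 150)/(150 − 0.7100) = 64.98 L/s.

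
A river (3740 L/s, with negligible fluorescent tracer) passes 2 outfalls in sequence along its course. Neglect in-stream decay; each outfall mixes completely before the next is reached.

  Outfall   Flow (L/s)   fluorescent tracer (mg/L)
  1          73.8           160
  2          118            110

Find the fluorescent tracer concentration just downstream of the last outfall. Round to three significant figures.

6.30 mg/L

Below outfall 1: Q → 3814 L/s, C = (3740·0 + 73.80·160.0)/3814 = 3.096 mg/L.
Below outfall 2: Q → 3932 L/s, C = (3814·3.096 + 118.0·110.0)/3932 = 6.304 mg/L.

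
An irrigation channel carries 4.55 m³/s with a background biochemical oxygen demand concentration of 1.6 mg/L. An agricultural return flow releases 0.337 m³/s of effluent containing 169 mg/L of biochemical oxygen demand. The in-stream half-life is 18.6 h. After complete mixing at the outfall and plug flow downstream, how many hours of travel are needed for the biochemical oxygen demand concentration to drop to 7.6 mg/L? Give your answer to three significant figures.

14.7 h

Conservation of mass: C = (4.550·1.600 + 0.3370·169.0) / 4.887 = 64.23/4.887 = 13.14 mg/L.
Half-life 18.6 h → k = ln 2 / 18.6 = 0.03727 h⁻¹ = 0.8944 d⁻¹.
13.14·exp(−k·t) = 7.6 → t = ln(13.14/7.6)/k = 52920 s = 14.70 h.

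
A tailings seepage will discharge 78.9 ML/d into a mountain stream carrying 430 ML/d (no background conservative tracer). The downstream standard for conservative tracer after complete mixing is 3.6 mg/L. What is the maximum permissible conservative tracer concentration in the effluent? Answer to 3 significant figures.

At the limit, (Qr·Cr + Qe·Cₑ)/(Qr + Qe) = 3.6:
Cₑ = (508.9·3.6 − 430.0·0) / 78.90 = 23.22 mg/L.

23.2 mg/L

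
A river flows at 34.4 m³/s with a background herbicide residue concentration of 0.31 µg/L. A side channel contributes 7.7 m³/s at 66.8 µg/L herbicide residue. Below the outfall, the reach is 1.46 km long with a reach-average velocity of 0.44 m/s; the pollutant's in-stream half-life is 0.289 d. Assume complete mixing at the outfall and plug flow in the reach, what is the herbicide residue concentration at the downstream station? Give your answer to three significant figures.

11.4 µg/L

After mixing, C = (34.40·0.3100 + 7.700·66.80) / 42.10 = 525.0/42.10 = 12.47 µg/L.
Travel time t = 1.46·1000 / 0.44 = 3318 s = 0.9217 h.
Half-life 0.289 d → k = ln 2 / 0.289 = 2.398 d⁻¹.
After decay, C = 12.47 × e^(−kt) = 12.47 × 0.9120 = 11.37 µg/L.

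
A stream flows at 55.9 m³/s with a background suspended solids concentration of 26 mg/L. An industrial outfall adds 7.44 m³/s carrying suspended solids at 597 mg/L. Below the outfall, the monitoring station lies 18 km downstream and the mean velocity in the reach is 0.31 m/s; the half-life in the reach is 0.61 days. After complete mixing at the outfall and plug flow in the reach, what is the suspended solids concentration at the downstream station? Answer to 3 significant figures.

Conservation of mass: C = (55.90·26.00 + 7.440·597.0) / 63.34 = 5895/63.34 = 93.07 mg/L.
Travel time t = 18·1000 / 0.31 = 58060 s = 16.13 h.
Half-life 0.61 d → k = ln 2 / 0.61 = 1.136 d⁻¹.
Applying C = C₀e^(−kt): 93.07 × 0.4660 = 43.37 mg/L.

43.4 mg/L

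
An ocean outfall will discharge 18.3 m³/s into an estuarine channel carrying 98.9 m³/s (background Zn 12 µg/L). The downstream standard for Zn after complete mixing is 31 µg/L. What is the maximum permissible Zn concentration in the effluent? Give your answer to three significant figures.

134 µg/L

At the limit, (Qr·Cr + Qe·Cₑ)/(Qr + Qe) = 31:
Cₑ = (117.2·31 − 98.90·12.00) / 18.30 = 133.7 µg/L.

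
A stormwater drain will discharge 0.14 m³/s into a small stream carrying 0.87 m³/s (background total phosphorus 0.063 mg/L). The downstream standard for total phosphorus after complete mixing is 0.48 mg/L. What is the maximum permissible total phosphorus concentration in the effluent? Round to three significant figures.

At the limit, (Qr·Cr + Qe·Cₑ)/(Qr + Qe) = 0.48:
Cₑ = (1.010·0.48 − 0.8700·0.06300) / 0.1400 = 3.071 mg/L.

3.07 mg/L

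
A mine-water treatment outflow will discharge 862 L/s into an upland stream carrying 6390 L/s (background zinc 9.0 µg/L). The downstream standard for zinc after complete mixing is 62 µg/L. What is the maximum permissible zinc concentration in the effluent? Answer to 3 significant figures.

455 µg/L

At the limit, (Qr·Cr + Qe·Cₑ)/(Qr + Qe) = 62:
Cₑ = (7252·62 − 6390·9.000) / 862.0 = 454.9 µg/L.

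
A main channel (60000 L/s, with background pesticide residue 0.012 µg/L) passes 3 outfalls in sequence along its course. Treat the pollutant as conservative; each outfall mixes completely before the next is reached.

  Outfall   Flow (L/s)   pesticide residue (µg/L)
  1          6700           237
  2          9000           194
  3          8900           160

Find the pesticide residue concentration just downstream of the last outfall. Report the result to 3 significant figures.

56.2 µg/L

Outfall 1: combined Q = 66700 L/s; C = (60000·0.01200 + 6700·237.0)/66700 = 23.82 µg/L.
Outfall 2: combined Q = 75700 L/s; C = (66700·23.82 + 9000·194.0)/75700 = 44.05 µg/L.
Outfall 3: combined Q = 84600 L/s; C = (75700·44.05 + 8900·160.0)/84600 = 56.25 µg/L.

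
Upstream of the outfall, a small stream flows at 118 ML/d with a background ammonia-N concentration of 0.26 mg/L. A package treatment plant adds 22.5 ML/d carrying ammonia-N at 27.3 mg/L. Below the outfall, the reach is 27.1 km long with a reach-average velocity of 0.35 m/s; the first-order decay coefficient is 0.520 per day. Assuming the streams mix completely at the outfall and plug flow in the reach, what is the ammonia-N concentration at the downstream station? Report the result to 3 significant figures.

After mixing, C = (118.0·0.2600 + 22.50·27.30) / 140.5 = 644.9/140.5 = 4.590 mg/L.
Travel time t = 27.1·1000 / 0.35 = 77430 s = 21.51 h.
After decay, C = 4.590 × e^(−kt) = 4.590 × 0.6275 = 2.880 mg/L.

2.88 mg/L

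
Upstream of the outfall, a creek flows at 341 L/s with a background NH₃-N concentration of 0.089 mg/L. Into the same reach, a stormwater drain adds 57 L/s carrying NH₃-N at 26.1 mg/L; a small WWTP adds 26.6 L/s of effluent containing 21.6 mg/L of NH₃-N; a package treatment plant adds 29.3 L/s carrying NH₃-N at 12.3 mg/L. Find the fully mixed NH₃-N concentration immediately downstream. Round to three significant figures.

Mass balance: C = (341.0·0.08900 + 57.00·26.10 + 26.60·21.60 + 29.30·12.30) / 453.9 = 2453/453.9 = 5.404 mg/L.

5.40 mg/L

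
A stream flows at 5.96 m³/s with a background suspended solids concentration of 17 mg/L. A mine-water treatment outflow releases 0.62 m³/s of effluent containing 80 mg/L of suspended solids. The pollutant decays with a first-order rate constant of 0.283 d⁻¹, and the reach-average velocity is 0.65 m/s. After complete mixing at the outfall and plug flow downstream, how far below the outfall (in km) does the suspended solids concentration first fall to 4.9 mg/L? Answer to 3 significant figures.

Mass balance: C = (5.960·17.00 + 0.6200·80.00) / 6.580 = 150.9/6.580 = 22.94 mg/L.
Set 22.94·exp(−k·t) = 4.9 → t = ln(22.94/4.9)/k = 471200 s = 130.9 h.
Distance = v·t = 0.65·471200 = 306300 m = 306.3 km.

306 km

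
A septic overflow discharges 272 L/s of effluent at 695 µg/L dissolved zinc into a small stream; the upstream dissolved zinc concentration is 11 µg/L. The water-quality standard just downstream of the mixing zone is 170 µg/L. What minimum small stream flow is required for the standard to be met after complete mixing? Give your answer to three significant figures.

898 L/s

Set C_mix = 170: (Q·11.00 + 272.0·695.0) / (Q + 272.0) = 170
→ Q = 272.0·(695.0 − 170)/(170 − 11.00) = 898.1 L/s.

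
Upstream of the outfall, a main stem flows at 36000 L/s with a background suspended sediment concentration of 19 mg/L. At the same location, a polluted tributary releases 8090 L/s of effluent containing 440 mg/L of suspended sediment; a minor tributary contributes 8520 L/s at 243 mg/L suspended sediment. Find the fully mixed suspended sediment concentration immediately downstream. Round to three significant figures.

120 mg/L

Conservation of mass: C = (36000·19.00 + 8090·440.0 + 8520·243.0) / 52610 = 6314000/52610 = 120.0 mg/L.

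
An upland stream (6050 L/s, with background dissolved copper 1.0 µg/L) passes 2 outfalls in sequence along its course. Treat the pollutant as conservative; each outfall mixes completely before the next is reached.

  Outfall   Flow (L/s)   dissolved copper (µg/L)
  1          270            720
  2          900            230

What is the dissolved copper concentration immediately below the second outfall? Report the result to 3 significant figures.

56.4 µg/L

Below outfall 1: Q → 6320 L/s, C = (6050·1.000 + 270.0·720.0)/6320 = 31.72 µg/L.
Below outfall 2: Q → 7220 L/s, C = (6320·31.72 + 900.0·230.0)/7220 = 56.43 µg/L.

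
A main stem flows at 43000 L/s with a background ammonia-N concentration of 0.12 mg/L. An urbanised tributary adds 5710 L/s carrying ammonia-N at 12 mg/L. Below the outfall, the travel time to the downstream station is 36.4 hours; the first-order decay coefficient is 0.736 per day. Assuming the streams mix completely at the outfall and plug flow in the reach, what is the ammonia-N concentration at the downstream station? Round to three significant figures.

0.495 mg/L

Conservation of mass: C = (43000·0.1200 + 5710·12.00) / 48710 = 73680/48710 = 1.513 mg/L.
After decay, C = 1.513 × e^(−kt) = 1.513 × 0.3275 = 0.4954 mg/L.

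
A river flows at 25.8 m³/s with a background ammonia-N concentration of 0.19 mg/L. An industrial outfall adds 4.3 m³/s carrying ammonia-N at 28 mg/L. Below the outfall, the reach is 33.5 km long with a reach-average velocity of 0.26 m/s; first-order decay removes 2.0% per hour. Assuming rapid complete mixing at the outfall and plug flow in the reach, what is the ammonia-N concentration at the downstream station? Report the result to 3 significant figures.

2.02 mg/L

Flow-weighted average: C = (25.80·0.1900 + 4.300·28.00) / 30.10 = 125.3/30.10 = 4.163 mg/L.
Travel time t = 33.5·1000 / 0.26 = 128800 s = 35.79 h.
2.0%/h lost → k = −ln(1 − 0.02) = 0.02020 h⁻¹.
First-order decay: C = 4.163·exp(−k·t) = 4.163·0.4853 = 2.020 mg/L.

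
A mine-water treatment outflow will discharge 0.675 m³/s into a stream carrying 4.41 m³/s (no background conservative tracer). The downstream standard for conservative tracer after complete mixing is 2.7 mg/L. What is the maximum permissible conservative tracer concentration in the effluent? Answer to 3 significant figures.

At the limit, (Qr·Cr + Qe·Cₑ)/(Qr + Qe) = 2.7:
Cₑ = (5.085·2.7 − 4.410·0) / 0.6750 = 20.34 mg/L.

20.3 mg/L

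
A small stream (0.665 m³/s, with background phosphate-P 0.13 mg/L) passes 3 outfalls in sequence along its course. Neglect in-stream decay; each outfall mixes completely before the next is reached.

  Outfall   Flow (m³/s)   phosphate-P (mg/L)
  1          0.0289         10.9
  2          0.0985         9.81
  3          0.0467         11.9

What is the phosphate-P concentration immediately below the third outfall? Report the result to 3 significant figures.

2.29 mg/L

Outfall 1: combined Q = 0.6939 m³/s; C = (0.6650·0.1300 + 0.02890·10.90)/0.6939 = 0.5786 mg/L.
Outfall 2: combined Q = 0.7924 m³/s; C = (0.6939·0.5786 + 0.09850·9.810)/0.7924 = 1.726 mg/L.
Outfall 3: combined Q = 0.8391 m³/s; C = (0.7924·1.726 + 0.04670·11.90)/0.8391 = 2.292 mg/L.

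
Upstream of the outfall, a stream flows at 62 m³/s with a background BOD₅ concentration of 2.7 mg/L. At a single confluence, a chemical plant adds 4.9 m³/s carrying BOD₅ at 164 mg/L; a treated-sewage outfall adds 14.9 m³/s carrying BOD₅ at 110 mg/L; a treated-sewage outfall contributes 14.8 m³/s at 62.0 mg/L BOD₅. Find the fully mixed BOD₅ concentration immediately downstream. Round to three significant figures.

36.5 mg/L

Flow-weighted average: C = (62.00·2.700 + 4.900·164.0 + 14.90·110.0 + 14.80·62.00) / 96.60 = 3528/96.60 = 36.52 mg/L.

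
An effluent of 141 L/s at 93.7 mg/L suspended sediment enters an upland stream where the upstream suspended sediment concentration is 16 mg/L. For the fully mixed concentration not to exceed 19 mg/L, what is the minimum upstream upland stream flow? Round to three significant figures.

3510 L/s

Set C_mix = 19: (Q·16.00 + 141.0·93.70) / (Q + 141.0) = 19
→ Q = 141.0·(93.70 − 19)/(19 − 16.00) = 3511 L/s.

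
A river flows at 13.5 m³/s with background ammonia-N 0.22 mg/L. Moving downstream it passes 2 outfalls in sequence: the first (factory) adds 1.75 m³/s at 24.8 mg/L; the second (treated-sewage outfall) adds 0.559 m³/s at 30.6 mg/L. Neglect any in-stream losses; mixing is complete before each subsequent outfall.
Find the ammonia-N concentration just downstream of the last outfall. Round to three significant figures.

4.02 mg/L

After outfall 1: Q = 13.50 + 1.750 = 15.25 m³/s; C = (13.50·0.2200 + 1.750·24.80)/15.25 = 3.041 mg/L.
After outfall 2: Q = 15.25 + 0.5590 = 15.81 m³/s; C = (15.25·3.041 + 0.5590·30.60)/15.81 = 4.015 mg/L.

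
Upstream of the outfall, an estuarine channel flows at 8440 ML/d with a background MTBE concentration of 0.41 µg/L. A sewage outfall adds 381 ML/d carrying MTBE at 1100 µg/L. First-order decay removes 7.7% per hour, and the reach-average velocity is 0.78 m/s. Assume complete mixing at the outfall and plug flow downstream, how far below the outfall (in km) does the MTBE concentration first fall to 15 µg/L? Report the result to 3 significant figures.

40.7 km

After mixing, C = (8440·0.4100 + 381.0·1100) / 8821 = 422600/8821 = 47.90 µg/L.
7.7%/h lost → k = −ln(1 − 0.077) = 0.08013 h⁻¹.
Set 47.90·exp(−k·t) = 15 → t = ln(47.90/15)/k = 52170 s = 14.49 h.
Distance = v·t = 0.78·52170 = 40690 m = 40.69 km.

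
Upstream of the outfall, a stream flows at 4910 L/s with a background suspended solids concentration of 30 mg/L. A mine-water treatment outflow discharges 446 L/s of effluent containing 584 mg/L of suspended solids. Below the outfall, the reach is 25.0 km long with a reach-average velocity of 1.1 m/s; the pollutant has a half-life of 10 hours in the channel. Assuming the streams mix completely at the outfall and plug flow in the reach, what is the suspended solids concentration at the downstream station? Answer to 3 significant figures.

49.2 mg/L

Mixed concentration C = ΣQC/ΣQ = (4910·30.00 + 446.0·584.0) / 5356 = 407800/5356 = 76.13 mg/L.
Travel time t = 25.0·1000 / 1.1 = 22730 s = 6.313 h.
Half-life 10 h → k = ln 2 / 10 = 0.06931 h⁻¹ = 1.664 d⁻¹.
Decay over the reach: 76.13·exp(−kt) = 76.13·0.6456 = 49.15 mg/L.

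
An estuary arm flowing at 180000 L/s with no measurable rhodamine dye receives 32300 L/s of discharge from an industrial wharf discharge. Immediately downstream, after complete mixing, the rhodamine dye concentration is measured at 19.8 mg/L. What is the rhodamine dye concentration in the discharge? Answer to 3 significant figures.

130 mg/L

Mass balance: 180000·0 + 32300·Cₑ = 212300·19.80
→ Cₑ = (212300·19.80 − 180000·0) / 32300 = 130.1 mg/L.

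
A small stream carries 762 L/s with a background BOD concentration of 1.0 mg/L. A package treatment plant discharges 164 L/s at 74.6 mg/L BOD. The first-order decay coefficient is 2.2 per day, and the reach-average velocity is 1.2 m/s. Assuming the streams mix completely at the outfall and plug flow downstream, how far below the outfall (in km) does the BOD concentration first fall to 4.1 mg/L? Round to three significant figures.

58.0 km

Conservation of mass: C = (762.0·1.000 + 164.0·74.60) / 926.0 = 13000/926.0 = 14.03 mg/L.
Set 14.03·exp(−k·t) = 4.1 → t = ln(14.03/4.1)/k = 48330 s = 13.42 h.
Distance = v·t = 1.2·48330 = 57990 m = 57.99 km.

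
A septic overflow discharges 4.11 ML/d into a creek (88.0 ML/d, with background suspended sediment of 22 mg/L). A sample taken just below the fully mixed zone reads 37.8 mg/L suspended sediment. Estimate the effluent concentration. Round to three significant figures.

376 mg/L

Mass balance: 88.00·22.00 + 4.110·Cₑ = 92.11·37.80
→ Cₑ = (92.11·37.80 − 88.00·22.00) / 4.110 = 376.1 mg/L.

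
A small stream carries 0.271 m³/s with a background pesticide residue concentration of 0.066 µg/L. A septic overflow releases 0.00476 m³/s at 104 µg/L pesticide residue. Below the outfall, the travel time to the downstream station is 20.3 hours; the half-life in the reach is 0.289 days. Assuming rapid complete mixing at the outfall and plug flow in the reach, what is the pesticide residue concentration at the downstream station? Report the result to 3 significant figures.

Conservation of mass: C = (0.2710·0.06600 + 0.004760·104.0) / 0.2758 = 0.5129/0.2758 = 1.860 µg/L.
Half-life 0.289 d → k = ln 2 / 0.289 = 2.398 d⁻¹.
After decay, C = 1.860 × e^(−kt) = 1.860 × 0.1315 = 0.2446 µg/L.

0.245 µg/L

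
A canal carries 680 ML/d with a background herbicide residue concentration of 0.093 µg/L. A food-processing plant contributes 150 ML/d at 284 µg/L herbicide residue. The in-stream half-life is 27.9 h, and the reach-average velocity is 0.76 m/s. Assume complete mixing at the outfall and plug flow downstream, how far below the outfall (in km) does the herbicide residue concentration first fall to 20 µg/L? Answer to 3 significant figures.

Flow-weighted average: C = (680.0·0.09300 + 150.0·284.0) / 830.0 = 42660/830.0 = 51.40 µg/L.
Half-life 27.9 h → k = ln 2 / 27.9 = 0.02484 h⁻¹ = 0.5963 d⁻¹.
Set 51.40·exp(−k·t) = 20 → t = ln(51.40/20)/k = 136800 s = 37.99 h.
Distance = v·t = 0.76·136800 = 104000 m = 104.0 km.

104 km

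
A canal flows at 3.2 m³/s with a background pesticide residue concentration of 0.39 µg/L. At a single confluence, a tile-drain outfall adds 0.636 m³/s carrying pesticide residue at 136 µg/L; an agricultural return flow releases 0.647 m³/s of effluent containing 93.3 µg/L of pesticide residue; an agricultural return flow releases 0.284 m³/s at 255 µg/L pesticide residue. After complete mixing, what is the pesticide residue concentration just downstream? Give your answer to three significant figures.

After mixing, C = (3.200·0.3900 + 0.6360·136.0 + 0.6470·93.30 + 0.2840·255.0) / 4.767 = 220.5/4.767 = 46.26 µg/L.

46.3 µg/L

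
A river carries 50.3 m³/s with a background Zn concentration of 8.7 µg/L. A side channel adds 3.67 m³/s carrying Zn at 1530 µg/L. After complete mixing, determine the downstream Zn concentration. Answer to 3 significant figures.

112 µg/L

After mixing, C = (50.30·8.700 + 3.670·1530) / 53.97 = 6053/53.97 = 112.1 µg/L.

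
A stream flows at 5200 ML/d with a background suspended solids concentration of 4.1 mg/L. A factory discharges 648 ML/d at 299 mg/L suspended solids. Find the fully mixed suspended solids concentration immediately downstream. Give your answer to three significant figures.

36.8 mg/L

Flow-weighted average: C = (5200·4.100 + 648.0·299.0) / 5848 = 215100/5848 = 36.78 mg/L.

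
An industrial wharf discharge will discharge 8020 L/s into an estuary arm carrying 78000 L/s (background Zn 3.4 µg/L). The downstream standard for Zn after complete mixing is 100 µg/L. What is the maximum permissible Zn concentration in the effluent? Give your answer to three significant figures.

1040 µg/L

At the limit, (Qr·Cr + Qe·Cₑ)/(Qr + Qe) = 100:
Cₑ = (86020·100 − 78000·3.400) / 8020 = 1040 µg/L.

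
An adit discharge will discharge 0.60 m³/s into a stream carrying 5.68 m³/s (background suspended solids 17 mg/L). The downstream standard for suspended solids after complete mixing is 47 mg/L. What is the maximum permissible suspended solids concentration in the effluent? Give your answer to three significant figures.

At the limit, (Qr·Cr + Qe·Cₑ)/(Qr + Qe) = 47:
Cₑ = (6.280·47 − 5.680·17.00) / 0.6000 = 331.0 mg/L.

331 mg/L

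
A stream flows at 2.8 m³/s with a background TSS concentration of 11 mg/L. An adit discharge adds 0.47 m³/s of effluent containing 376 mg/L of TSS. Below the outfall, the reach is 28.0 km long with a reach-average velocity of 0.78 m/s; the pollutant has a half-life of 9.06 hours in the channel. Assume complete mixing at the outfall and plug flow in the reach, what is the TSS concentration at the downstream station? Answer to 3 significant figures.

Mass balance: C = (2.800·11.00 + 0.4700·376.0) / 3.270 = 207.5/3.270 = 63.46 mg/L.
Travel time t = 28.0·1000 / 0.78 = 35900 s = 9.972 h.
Half-life 9.06 h → k = ln 2 / 9.06 = 0.07651 h⁻¹ = 1.836 d⁻¹.
Decay over the reach: 63.46·exp(−kt) = 63.46·0.4663 = 29.59 mg/L.

29.6 mg/L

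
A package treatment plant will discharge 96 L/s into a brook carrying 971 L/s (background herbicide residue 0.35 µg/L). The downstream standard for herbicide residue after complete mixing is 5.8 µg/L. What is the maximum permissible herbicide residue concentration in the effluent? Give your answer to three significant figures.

At the limit, (Qr·Cr + Qe·Cₑ)/(Qr + Qe) = 5.8:
Cₑ = (1067·5.8 − 971.0·0.3500) / 96.00 = 60.92 µg/L.

60.9 µg/L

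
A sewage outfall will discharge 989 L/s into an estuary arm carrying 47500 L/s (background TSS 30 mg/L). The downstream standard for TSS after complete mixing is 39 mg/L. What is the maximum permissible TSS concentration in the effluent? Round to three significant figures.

471 mg/L

At the limit, (Qr·Cr + Qe·Cₑ)/(Qr + Qe) = 39:
Cₑ = (48490·39 − 47500·30.00) / 989.0 = 471.3 mg/L.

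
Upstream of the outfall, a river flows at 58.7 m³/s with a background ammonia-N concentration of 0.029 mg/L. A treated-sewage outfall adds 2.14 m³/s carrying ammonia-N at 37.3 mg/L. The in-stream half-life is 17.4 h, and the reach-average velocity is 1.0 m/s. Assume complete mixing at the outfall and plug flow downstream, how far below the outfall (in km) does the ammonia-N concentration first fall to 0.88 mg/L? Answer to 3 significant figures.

38.0 km

Mass balance: C = (58.70·0.02900 + 2.140·37.30) / 60.84 = 81.52/60.84 = 1.340 mg/L.
Half-life 17.4 h → k = ln 2 / 17.4 = 0.03984 h⁻¹ = 0.9561 d⁻¹.
Set 1.340·exp(−k·t) = 0.88 → t = ln(1.340/0.88)/k = 38000 s = 10.56 h.
Distance = v·t = 1.0·38000 = 38000 m = 38.00 km.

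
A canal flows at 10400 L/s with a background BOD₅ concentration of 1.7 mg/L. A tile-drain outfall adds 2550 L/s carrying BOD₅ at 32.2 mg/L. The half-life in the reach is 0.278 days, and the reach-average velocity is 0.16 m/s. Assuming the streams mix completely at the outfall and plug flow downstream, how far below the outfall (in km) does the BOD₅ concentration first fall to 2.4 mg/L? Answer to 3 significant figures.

6.47 km

After mixing, C = (10400·1.700 + 2550·32.20) / 12950 = 99790/12950 = 7.706 mg/L.
Half-life 0.278 d → k = ln 2 / 0.278 = 2.493 d⁻¹.
Set 7.706·exp(−k·t) = 2.4 → t = ln(7.706/2.4)/k = 40420 s = 11.23 h.
Distance = v·t = 0.16·40420 = 6468 m = 6.468 km.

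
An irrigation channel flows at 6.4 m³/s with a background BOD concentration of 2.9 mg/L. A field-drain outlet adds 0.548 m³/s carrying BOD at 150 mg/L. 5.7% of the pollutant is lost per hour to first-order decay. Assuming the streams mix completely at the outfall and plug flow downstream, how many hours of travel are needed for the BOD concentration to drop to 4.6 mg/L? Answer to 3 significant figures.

Flow-weighted average: C = (6.400·2.900 + 0.5480·150.0) / 6.948 = 100.8/6.948 = 14.50 mg/L.
5.7%/h lost → k = −ln(1 − 0.057) = 0.05869 h⁻¹.
14.50·exp(−k·t) = 4.6 → t = ln(14.50/4.6)/k = 70430 s = 19.56 h.

19.6 h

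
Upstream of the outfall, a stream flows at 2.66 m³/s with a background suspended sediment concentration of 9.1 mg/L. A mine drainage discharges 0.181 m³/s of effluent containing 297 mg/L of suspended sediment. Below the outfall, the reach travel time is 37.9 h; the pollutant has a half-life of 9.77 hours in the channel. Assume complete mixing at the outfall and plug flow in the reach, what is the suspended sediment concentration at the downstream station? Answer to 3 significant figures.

After mixing, C = (2.660·9.100 + 0.1810·297.0) / 2.841 = 77.96/2.841 = 27.44 mg/L.
Half-life 9.77 h → k = ln 2 / 9.77 = 0.07095 h⁻¹ = 1.703 d⁻¹.
First-order decay: C = 27.44·exp(−k·t) = 27.44·0.06796 = 1.865 mg/L.

1.86 mg/L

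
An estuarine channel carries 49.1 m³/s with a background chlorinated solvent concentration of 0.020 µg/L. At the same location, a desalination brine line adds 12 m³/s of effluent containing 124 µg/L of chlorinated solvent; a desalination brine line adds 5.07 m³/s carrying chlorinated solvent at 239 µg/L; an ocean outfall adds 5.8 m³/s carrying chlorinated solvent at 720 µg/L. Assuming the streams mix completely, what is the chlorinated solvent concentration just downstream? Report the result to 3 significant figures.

95.5 µg/L

Conservation of mass: C = (49.10·0.02000 + 12.00·124.0 + 5.070·239.0 + 5.800·720.0) / 71.97 = 6877/71.97 = 95.55 µg/L.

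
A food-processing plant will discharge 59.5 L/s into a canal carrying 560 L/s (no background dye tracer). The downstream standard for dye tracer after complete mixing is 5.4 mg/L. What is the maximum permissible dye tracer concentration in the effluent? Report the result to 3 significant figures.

56.2 mg/L

At the limit, (Qr·Cr + Qe·Cₑ)/(Qr + Qe) = 5.4:
Cₑ = (619.5·5.4 − 560.0·0) / 59.50 = 56.22 mg/L.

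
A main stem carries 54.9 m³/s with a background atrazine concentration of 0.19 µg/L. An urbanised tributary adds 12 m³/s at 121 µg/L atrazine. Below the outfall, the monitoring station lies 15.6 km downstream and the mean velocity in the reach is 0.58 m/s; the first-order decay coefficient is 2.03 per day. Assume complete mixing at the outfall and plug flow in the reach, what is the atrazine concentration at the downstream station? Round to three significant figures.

11.6 µg/L

Mass balance: C = (54.90·0.1900 + 12.00·121.0) / 66.90 = 1462/66.90 = 21.86 µg/L.
Travel time t = 15.6·1000 / 0.58 = 26900 s = 7.471 h.
Decay over the reach: 21.86·exp(−kt) = 21.86·0.5316 = 11.62 µg/L.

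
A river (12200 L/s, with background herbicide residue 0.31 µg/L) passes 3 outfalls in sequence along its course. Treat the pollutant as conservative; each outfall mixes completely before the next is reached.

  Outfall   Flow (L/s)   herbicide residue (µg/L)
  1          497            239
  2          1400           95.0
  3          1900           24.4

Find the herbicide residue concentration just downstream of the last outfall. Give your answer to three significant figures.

18.9 µg/L

Below outfall 1: Q → 12700 L/s, C = (12200·0.3100 + 497.0·239.0)/12700 = 9.653 µg/L.
Below outfall 2: Q → 14100 L/s, C = (12700·9.653 + 1400·95.00)/14100 = 18.13 µg/L.
Below outfall 3: Q → 16000 L/s, C = (14100·18.13 + 1900·24.40)/16000 = 18.87 µg/L.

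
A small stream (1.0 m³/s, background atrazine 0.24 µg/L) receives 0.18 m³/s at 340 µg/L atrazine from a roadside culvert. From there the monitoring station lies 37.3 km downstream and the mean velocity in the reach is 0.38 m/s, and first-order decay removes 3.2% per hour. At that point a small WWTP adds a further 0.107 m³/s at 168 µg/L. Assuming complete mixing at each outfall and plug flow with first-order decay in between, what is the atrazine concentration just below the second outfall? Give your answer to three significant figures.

33.6 µg/L

Mass balance: C = (1.000·0.2400 + 0.1800·340.0) / 1.180 = 61.44/1.180 = 52.07 µg/L; combined flow 1.180 m³/s.
Travel time t = 37.3·1000 / 0.38 = 98160 s = 27.27 h.
3.2%/h lost → k = −ln(1 − 0.032) = 0.03252 h⁻¹.
Applying C = C₀e^(−kt): 52.07 × 0.4120 = 21.45 µg/L.
At the second outfall, C = (1.180·21.45 + 0.1070·168.0) / (1.180 + 0.1070) = 33.63 µg/L.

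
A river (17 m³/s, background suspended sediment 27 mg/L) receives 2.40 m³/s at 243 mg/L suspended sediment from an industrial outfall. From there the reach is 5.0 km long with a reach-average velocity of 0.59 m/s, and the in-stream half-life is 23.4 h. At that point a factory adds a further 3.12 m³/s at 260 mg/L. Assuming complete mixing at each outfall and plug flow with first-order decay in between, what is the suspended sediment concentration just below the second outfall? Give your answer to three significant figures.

After mixing, C = (17.00·27.00 + 2.400·243.0) / 19.40 = 1042/19.40 = 53.72 mg/L; combined flow 19.40 m³/s.
Travel time t = 5.0·1000 / 0.59 = 8475 s = 2.354 h.
Half-life 23.4 h → k = ln 2 / 23.4 = 0.02962 h⁻¹ = 0.7109 d⁻¹.
Decay over the reach: 53.72·exp(−kt) = 53.72·0.9326 = 50.10 mg/L.
At the second outfall, C = (19.40·50.10 + 3.120·260.0) / (19.40 + 3.120) = 79.18 mg/L.

79.2 mg/L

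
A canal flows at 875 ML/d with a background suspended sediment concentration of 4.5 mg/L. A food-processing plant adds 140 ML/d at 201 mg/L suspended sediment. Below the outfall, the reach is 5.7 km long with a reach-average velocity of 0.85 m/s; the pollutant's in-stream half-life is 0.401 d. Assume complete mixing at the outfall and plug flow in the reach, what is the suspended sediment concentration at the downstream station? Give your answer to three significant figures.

27.6 mg/L

Conservation of mass: C = (875.0·4.500 + 140.0·201.0) / 1015 = 32080/1015 = 31.60 mg/L.
Travel time t = 5.7·1000 / 0.85 = 6706 s = 1.863 h.
Half-life 0.401 d → k = ln 2 / 0.401 = 1.729 d⁻¹.
After decay, C = 31.60 × e^(−kt) = 31.60 × 0.8745 = 27.64 mg/L.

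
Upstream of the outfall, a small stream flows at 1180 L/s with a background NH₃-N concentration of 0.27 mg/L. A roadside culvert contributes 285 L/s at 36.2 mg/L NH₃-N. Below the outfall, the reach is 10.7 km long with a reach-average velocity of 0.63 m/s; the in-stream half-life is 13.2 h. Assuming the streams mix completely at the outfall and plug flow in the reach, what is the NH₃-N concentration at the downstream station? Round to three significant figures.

5.67 mg/L

Mixed concentration C = ΣQC/ΣQ = (1180·0.2700 + 285.0·36.20) / 1465 = 10640/1465 = 7.260 mg/L.
Travel time t = 10.7·1000 / 0.63 = 16980 s = 4.718 h.
Half-life 13.2 h → k = ln 2 / 13.2 = 0.05251 h⁻¹ = 1.260 d⁻¹.
First-order decay: C = 7.260·exp(−k·t) = 7.260·0.7806 = 5.667 mg/L.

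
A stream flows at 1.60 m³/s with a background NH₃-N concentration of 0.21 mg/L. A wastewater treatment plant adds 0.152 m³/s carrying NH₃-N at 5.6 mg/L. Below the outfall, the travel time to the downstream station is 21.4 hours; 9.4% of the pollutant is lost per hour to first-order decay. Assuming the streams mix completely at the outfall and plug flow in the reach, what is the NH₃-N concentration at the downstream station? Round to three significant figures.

After mixing, C = (1.600·0.2100 + 0.1520·5.600) / 1.752 = 1.187/1.752 = 0.6776 mg/L.
9.4%/h lost → k = −ln(1 − 0.094) = 0.09872 h⁻¹.
First-order decay: C = 0.6776·exp(−k·t) = 0.6776·0.1209 = 0.08195 mg/L.

0.0819 mg/L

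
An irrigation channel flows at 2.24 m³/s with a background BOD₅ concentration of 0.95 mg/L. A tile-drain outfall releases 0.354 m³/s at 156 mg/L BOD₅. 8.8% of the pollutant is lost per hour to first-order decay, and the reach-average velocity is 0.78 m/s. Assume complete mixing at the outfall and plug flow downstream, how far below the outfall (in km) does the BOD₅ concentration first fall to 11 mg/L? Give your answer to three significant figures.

21.3 km

After mixing, C = (2.240·0.9500 + 0.3540·156.0) / 2.594 = 57.35/2.594 = 22.11 mg/L.
8.8%/h lost → k = −ln(1 − 0.088) = 0.09212 h⁻¹.
Set 22.11·exp(−k·t) = 11 → t = ln(22.11/11)/k = 27280 s = 7.579 h.
Distance = v·t = 0.78·27280 = 21280 m = 21.28 km.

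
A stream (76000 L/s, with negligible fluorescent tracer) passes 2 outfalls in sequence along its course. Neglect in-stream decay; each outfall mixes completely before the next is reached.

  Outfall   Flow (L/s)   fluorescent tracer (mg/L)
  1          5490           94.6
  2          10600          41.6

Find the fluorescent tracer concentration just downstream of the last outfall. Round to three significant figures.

10.4 mg/L

Below outfall 1: Q → 81490 L/s, C = (76000·0 + 5490·94.60)/81490 = 6.373 mg/L.
Below outfall 2: Q → 92090 L/s, C = (81490·6.373 + 10600·41.60)/92090 = 10.43 mg/L.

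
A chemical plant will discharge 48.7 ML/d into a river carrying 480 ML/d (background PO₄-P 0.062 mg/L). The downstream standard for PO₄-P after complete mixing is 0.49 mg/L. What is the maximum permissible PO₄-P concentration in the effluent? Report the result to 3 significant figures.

4.71 mg/L

At the limit, (Qr·Cr + Qe·Cₑ)/(Qr + Qe) = 0.49:
Cₑ = (528.7·0.49 − 480.0·0.06200) / 48.70 = 4.708 mg/L.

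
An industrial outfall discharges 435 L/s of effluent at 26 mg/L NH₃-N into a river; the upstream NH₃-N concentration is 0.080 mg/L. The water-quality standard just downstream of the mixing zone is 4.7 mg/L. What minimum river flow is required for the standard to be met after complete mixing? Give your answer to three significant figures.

2010 L/s

Set C_mix = 4.7: (Q·0.08000 + 435.0·26.00) / (Q + 435.0) = 4.7
→ Q = 435.0·(26.00 − 4.7)/(4.7 − 0.08000) = 2006 L/s.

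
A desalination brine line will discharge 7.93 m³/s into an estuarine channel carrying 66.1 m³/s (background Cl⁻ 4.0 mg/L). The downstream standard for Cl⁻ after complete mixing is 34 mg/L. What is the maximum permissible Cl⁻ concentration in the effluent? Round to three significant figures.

At the limit, (Qr·Cr + Qe·Cₑ)/(Qr + Qe) = 34:
Cₑ = (74.03·34 − 66.10·4.000) / 7.930 = 284.1 mg/L.

284 mg/L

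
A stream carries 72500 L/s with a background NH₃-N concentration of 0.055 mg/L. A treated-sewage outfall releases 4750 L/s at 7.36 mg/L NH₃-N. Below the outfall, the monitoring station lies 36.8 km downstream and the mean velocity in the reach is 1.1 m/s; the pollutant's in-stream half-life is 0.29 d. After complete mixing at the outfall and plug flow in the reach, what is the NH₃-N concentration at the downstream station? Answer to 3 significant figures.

0.200 mg/L

After mixing, C = (72500·0.05500 + 4750·7.360) / 77250 = 38950/77250 = 0.5042 mg/L.
Travel time t = 36.8·1000 / 1.1 = 33450 s = 9.293 h.
Half-life 0.29 d → k = ln 2 / 0.29 = 2.390 d⁻¹.
Decay over the reach: 0.5042·exp(−kt) = 0.5042·0.3963 = 0.1998 mg/L.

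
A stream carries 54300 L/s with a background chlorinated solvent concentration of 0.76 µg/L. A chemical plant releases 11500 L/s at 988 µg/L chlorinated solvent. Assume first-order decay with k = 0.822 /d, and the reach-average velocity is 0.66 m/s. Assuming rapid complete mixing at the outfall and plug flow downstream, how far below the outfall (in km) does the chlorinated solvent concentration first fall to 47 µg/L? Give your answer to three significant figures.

90.5 km

After mixing, C = (54300·0.7600 + 11500·988.0) / 65800 = 11400000/65800 = 173.3 µg/L.
Set 173.3·exp(−k·t) = 47 → t = ln(173.3/47)/k = 137200 s = 38.10 h.
Distance = v·t = 0.66·137200 = 90520 m = 90.52 km.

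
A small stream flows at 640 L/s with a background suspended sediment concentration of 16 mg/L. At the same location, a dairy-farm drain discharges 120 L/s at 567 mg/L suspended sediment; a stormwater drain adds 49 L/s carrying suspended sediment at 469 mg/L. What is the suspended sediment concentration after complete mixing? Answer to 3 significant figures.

125 mg/L

After mixing, C = (640.0·16.00 + 120.0·567.0 + 49.00·469.0) / 809.0 = 101300/809.0 = 125.2 mg/L.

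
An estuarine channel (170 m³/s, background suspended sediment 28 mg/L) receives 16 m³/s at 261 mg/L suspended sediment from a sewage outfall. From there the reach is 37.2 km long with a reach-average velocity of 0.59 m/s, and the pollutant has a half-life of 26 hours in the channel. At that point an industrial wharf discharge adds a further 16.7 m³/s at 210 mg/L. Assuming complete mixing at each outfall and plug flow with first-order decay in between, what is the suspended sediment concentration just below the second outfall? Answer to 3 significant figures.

After mixing, C = (170.0·28.00 + 16.00·261.0) / 186.0 = 8936/186.0 = 48.04 mg/L; combined flow 186.0 m³/s.
Travel time t = 37.2·1000 / 0.59 = 63050 s = 17.51 h.
Half-life 26 h → k = ln 2 / 26 = 0.02666 h⁻¹ = 0.6398 d⁻¹.
First-order decay: C = 48.04·exp(−k·t) = 48.04·0.6269 = 30.12 mg/L.
At the second outfall, C = (186.0·30.12 + 16.70·210.0) / (186.0 + 16.70) = 44.94 mg/L.

44.9 mg/L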